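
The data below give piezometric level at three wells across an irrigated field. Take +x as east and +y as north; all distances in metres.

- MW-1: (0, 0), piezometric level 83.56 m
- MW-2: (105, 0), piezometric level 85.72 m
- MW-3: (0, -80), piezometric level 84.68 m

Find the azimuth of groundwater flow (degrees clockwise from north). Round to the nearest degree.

304°

∂h/∂x = (85.72 − 83.56) / (105 − 0) = +0.02057
∂h/∂y = (84.68 − 83.56) / (-80 − 0) = -0.01400
Flow direction (−∇h) has components (-0.02057 E, +0.01400 N).
Azimuth = atan2(E, N) = atan2(-0.02057, +0.01400) = 304.2° ≈ 304°.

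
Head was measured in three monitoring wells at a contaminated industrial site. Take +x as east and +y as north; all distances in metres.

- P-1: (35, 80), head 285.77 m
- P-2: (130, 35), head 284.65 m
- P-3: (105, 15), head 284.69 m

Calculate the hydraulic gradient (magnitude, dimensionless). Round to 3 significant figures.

0.0113

Differences from P-1: to P-2 (Δx, Δy, Δh) = (95, -45, -1.12); to P-3 = (70, -65, -1.08).
Determinant of the coordinate differences = 95·(-65) − 70·(-45) = -3025.
∂h/∂x = [(-1.12)·(-65) − (-1.08)·(-45)] / -3025 = -0.008000
∂h/∂y = [95·(-1.08) − 70·(-1.12)] / -3025 = +0.008000
|∇h| = √(-0.008000² + 0.008000²) = 0.01131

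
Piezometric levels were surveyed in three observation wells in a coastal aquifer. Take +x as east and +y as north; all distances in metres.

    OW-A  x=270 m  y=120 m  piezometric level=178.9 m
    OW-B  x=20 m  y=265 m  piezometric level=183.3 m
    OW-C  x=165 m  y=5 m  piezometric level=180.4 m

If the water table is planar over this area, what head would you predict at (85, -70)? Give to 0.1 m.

Differences from OW-A: to OW-B (Δx, Δy, Δh) = (-250, 145, +4.4); to OW-C = (-105, -115, +1.5).
Determinant of the coordinate differences = (-250)·(-115) − (-105)·145 = 43975.
∂h/∂x = [(+4.4)·(-115) − (+1.5)·145] / 43975 = -0.01645
∂h/∂y = [(-250)·(+1.5) − (-105)·(+4.4)] / 43975 = +0.001978
h(85, -70) = 178.9 + (-0.01645)·(-185) + (+0.001978)·(-190) = 178.9 +3.044 -0.376 = 181.568 m.

181.6 m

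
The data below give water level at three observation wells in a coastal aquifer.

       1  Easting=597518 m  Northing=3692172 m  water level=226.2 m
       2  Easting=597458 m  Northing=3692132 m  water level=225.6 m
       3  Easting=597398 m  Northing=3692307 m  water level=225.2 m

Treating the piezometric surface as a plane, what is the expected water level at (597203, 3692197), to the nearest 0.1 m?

223.3 m

Three-point gradient (reference 1): Δ to 2 = (-60, -40, -0.6), Δ to 3 = (-120, 135, -1.0).
∂h/∂x = +0.009380, ∂h/∂y = +0.0009302 (det = -12900).
h(597203, 3692197) = 226.2 + (+0.009380)·(-315) + (+0.0009302)·(25) = 226.2 -2.955 +0.023 = 223.269 m.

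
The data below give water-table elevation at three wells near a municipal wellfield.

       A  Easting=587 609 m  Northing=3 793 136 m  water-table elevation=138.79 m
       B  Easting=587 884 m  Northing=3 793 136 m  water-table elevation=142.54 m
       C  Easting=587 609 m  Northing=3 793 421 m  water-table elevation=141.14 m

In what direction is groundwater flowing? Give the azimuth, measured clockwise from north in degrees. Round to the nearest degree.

239°

∂h/∂x = (142.54 − 138.79) / (587884 − 587609) = +0.01364
∂h/∂y = (141.14 − 138.79) / (3793421 − 3793136) = +0.008246
Flow direction (−∇h) has components (-0.01364 E, -0.008246 N).
Azimuth = atan2(E, N) = atan2(-0.01364, -0.008246) = 238.8° ≈ 239°.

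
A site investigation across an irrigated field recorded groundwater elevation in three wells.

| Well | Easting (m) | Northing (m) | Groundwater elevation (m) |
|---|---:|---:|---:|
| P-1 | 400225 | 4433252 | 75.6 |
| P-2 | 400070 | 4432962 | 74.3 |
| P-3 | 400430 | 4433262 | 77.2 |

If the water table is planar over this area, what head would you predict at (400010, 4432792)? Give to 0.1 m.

73.8 m

With h = a·x + b·y + c and P-1 as origin, the differences give:
  (-155)·a + (-290)·b = -1.3
  205·a + 10·b = +1.6
Eliminate b (×10 and ×(-290), subtract): 57900·a = 451.00 → a = ∂h/∂x = +0.007789
Back-substitute: b = ∂h/∂y = +0.0003195.
h(400010, 4432792) = 75.6 + (+0.007789)·(-215) + (+0.0003195)·(-460) = 75.6 -1.675 -0.147 = 73.778 m.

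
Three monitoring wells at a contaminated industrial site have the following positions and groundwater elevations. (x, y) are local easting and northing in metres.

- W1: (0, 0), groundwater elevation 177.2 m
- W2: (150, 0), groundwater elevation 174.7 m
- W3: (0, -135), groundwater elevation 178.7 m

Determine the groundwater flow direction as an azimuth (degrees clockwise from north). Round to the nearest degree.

∂h/∂x = (174.7 − 177.2) / (150 − 0) = -0.01667
∂h/∂y = (178.7 − 177.2) / (-135 − 0) = -0.01111
Flow direction (−∇h) has components (+0.01667 E, +0.01111 N).
Azimuth = atan2(E, N) = atan2(+0.01667, +0.01111) = 56.3° ≈ 056°.

056°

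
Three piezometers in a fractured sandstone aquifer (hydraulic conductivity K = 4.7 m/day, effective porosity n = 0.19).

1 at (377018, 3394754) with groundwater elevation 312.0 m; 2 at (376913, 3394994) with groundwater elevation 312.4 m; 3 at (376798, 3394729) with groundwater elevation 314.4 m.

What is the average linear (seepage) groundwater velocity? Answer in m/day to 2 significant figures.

Taking 1 as reference: 2−1 = (-105, 240, +0.4); 3−1 = (-220, -25, +2.4).
Determinant of the coordinate differences = (-105)·(-25) − (-220)·240 = 55425.
∂h/∂x = [(+0.4)·(-25) − (+2.4)·240] / 55425 = -0.01057
∂h/∂y = [(-105)·(+2.4) − (-220)·(+0.4)] / 55425 = -0.002959
|∇h| = √(-0.01057² + -0.002959²) = 0.01098
Seepage velocity v = K·i/n = 4.7 × 0.01098 / 0.19 = 0.2716 m/day.

0.27 m/day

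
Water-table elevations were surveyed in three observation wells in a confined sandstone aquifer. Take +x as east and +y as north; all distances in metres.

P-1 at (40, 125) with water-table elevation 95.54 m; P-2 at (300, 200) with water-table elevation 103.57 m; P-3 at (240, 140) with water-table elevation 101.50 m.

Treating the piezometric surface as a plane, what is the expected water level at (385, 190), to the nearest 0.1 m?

With h = a·x + b·y + c and P-1 as origin, the differences give:
  260·a + 75·b = +8.03
  200·a + 15·b = +5.96
Eliminate b (×15 and ×75, subtract): -11100·a = -326.550 → a = ∂h/∂x = +0.02942
Back-substitute: b = ∂h/∂y = +0.005081.
h(385, 190) = 95.54 + (+0.02942)·(345) + (+0.005081)·(65) = 95.54 +10.150 +0.330 = 106.020 m.

106.0 m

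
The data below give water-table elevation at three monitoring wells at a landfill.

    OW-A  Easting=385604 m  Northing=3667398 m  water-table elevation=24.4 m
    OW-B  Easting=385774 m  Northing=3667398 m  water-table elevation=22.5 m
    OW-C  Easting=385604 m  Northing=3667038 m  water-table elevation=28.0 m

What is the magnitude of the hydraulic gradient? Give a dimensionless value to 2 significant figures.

∂h/∂x = (22.5 − 24.4) / (385774 − 385604) = -0.01118
∂h/∂y = (28.0 − 24.4) / (3667038 − 3667398) = -0.01000
|∇h| = √(-0.01118² + -0.01000²) = 0.015

0.015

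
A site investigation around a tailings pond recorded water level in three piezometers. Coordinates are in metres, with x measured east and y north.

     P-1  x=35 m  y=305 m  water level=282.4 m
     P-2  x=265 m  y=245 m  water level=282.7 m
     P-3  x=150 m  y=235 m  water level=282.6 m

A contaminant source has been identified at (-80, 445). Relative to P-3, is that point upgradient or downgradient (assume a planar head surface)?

downgradient

Differences from P-1: to P-2 (Δx, Δy, Δh) = (230, -60, +0.3); to P-3 = (115, -70, +0.2).
Solve a·Δx + b·Δy = Δh: det = 230·(-70) − 115·(-60) = -9200.
∂h/∂x = [(+0.3)·(-70) − (+0.2)·(-60)] / -9200 = +0.0009783
∂h/∂y = [230·(+0.2) − 115·(+0.3)] / -9200 = -0.001250
Head at (-80, 445) = 282.4 + (+0.0009783)·(-115) + (-0.001250)·(140) = 282.11 m.
That is lower than the 282.6 m at P-3, so the point is downgradient.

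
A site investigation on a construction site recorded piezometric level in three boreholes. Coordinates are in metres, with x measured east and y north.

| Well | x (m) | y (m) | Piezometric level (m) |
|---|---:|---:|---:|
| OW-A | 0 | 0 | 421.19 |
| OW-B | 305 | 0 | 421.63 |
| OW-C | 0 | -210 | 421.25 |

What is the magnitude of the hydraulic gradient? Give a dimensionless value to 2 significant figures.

∂h/∂x = (421.63 − 421.19) / (305 − 0) = +0.001443
∂h/∂y = (421.25 − 421.19) / (-210 − 0) = -0.0002857
|∇h| = √(0.001443² + -0.0002857²) = 0.001471

0.0015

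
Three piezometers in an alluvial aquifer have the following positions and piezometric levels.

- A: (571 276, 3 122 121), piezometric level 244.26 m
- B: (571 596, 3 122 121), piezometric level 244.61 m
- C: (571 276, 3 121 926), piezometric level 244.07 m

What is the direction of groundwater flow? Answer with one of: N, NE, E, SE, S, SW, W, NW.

∂h/∂x = (244.61 − 244.26) / (571596 − 571276) = +0.001094
∂h/∂y = (244.07 − 244.26) / (3121926 − 3122121) = +0.0009744
Flow = −∇h = (-0.001094 east, -0.0009744 north), which points southwest.

SW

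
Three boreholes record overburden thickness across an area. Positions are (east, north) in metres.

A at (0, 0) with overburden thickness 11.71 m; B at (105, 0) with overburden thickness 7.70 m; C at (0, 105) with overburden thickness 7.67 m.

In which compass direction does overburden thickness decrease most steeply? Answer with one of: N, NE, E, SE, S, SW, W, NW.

NE

∂d/∂x = (7.70 − 11.71) / (105 − 0) = -0.03819
∂d/∂y = (7.67 − 11.71) / (105 − 0) = -0.03848
Steepest decrease is along −∇f = (+0.03819 E, +0.03848 N) → northeast.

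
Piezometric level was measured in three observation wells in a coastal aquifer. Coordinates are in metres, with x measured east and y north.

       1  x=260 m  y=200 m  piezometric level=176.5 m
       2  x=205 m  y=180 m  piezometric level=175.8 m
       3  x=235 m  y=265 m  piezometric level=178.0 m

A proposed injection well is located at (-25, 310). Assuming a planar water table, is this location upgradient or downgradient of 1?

With h = a·x + b·y + c and 1 as origin, the differences give:
  (-55)·a + (-20)·b = -0.7
  (-25)·a + 65·b = +1.5
Eliminate b (×65 and ×(-20), subtract): -4075·a = -15.50 → a = ∂h/∂x = +0.003804
Back-substitute: b = ∂h/∂y = +0.02454.
Head at (-25, 310) = 176.5 + (+0.003804)·(-285) + (+0.02454)·(110) = 178.12 m.
That is higher than the 176.5 m at 1, so the point is upgradient.

upgradient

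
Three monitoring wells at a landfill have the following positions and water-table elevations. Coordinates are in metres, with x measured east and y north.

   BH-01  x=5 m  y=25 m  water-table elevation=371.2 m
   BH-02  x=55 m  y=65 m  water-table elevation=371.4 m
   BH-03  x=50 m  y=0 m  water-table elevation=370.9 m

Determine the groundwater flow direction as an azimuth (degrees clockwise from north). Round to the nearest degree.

164°

Differences from BH-01: to BH-02 (Δx, Δy, Δh) = (50, 40, +0.2); to BH-03 = (45, -25, -0.3).
Determinant of the coordinate differences = 50·(-25) − 45·40 = -3050.
∂h/∂x = [(+0.2)·(-25) − (-0.3)·40] / -3050 = -0.002295
∂h/∂y = [50·(-0.3) − 45·(+0.2)] / -3050 = +0.007869
Flow direction (−∇h) has components (+0.002295 E, -0.007869 N).
Azimuth = atan2(E, N) = atan2(+0.002295, -0.007869) = 163.7° ≈ 164°.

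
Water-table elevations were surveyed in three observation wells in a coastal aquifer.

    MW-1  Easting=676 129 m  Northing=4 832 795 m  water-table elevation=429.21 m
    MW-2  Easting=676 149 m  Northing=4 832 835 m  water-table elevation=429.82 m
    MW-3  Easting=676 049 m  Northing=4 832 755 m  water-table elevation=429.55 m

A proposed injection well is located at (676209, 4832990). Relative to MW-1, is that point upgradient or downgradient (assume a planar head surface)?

Differences from MW-1: to MW-2 (Δx, Δy, Δh) = (20, 40, +0.61); to MW-3 = (-80, -40, +0.34).
Determinant of the coordinate differences = 20·(-40) − (-80)·40 = 2400.
∂h/∂x = [(+0.61)·(-40) − (+0.34)·40] / 2400 = -0.01583
∂h/∂y = [20·(+0.34) − (-80)·(+0.61)] / 2400 = +0.02317
Head at (676209, 4832990) = 429.21 + (-0.01583)·(80) + (+0.02317)·(195) = 432.46 m.
That is higher than the 429.21 m at MW-1, so the point is upgradient.

upgradient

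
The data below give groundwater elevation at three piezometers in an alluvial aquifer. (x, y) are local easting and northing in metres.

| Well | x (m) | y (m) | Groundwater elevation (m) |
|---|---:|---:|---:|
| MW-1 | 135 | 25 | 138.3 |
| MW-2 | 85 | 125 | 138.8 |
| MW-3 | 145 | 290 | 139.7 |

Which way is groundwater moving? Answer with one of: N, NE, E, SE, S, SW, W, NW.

S

Three-point gradient (reference MW-1): Δ to MW-2 = (-50, 100, +0.5), Δ to MW-3 = (10, 265, +1.4).
∂h/∂x = +0.0005263, ∂h/∂y = +0.005263 (det = -14250).
Flow = −∇h = (-0.0005263 east, -0.005263 north), which points south.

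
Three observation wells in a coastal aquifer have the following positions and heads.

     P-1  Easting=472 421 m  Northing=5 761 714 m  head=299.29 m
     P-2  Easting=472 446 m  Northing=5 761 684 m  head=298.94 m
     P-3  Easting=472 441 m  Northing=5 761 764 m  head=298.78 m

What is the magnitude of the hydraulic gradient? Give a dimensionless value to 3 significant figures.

Taking P-1 as reference: P-2−P-1 = (25, -30, -0.35); P-3−P-1 = (20, 50, -0.51).
Solve a·Δx + b·Δy = Δh: det = 25·50 − 20·(-30) = 1850.
∂h/∂x = [(-0.35)·50 − (-0.51)·(-30)] / 1850 = -0.01773
∂h/∂y = [25·(-0.51) − 20·(-0.35)] / 1850 = -0.003108
|∇h| = √(-0.01773² + -0.003108²) = 0.018

0.0180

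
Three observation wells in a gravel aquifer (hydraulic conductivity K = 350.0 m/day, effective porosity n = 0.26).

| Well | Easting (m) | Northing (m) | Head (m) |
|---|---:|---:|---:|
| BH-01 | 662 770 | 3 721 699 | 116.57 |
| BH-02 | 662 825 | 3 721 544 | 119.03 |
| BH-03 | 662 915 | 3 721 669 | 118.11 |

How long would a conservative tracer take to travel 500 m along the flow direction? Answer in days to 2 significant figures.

With h = a·x + b·y + c and BH-01 as origin, the differences give:
  55·a + (-155)·b = +2.46
  145·a + (-30)·b = +1.54
Eliminate b (×(-30) and ×(-155), subtract): 20825·a = 164.900 → a = ∂h/∂x = +0.007918
Back-substitute: b = ∂h/∂y = -0.01306.
|∇h| = √(0.007918² + -0.01306²) = 0.01527
Seepage velocity v = K·i/n = 350.0 × 0.01527 / 0.26 = 20.56 m/day.
t = 500 / 20.56 = 24.32 days.

24 days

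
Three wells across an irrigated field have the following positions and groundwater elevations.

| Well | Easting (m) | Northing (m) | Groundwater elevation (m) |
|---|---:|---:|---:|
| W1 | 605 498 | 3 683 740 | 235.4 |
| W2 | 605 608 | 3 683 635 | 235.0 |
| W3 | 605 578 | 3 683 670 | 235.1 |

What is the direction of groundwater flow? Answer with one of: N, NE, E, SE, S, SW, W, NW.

E

Differences from W1: to W2 (Δx, Δy, Δh) = (110, -105, -0.4); to W3 = (80, -70, -0.3).
Determinant of the coordinate differences = 110·(-70) − 80·(-105) = 700.
∂h/∂x = [(-0.4)·(-70) − (-0.3)·(-105)] / 700 = -0.005000
∂h/∂y = [110·(-0.3) − 80·(-0.4)] / 700 = -0.001429
Flow = −∇h = (+0.005000 east, +0.001429 north), which points east.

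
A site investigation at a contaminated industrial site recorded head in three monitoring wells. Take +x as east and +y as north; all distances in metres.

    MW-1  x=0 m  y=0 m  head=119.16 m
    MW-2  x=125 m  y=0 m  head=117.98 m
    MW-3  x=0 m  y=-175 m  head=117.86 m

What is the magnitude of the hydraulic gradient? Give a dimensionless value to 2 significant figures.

0.012

∂h/∂x = (117.98 − 119.16) / (125 − 0) = -0.009440
∂h/∂y = (117.86 − 119.16) / (-175 − 0) = +0.007429
|∇h| = √(-0.009440² + 0.007429²) = 0.01201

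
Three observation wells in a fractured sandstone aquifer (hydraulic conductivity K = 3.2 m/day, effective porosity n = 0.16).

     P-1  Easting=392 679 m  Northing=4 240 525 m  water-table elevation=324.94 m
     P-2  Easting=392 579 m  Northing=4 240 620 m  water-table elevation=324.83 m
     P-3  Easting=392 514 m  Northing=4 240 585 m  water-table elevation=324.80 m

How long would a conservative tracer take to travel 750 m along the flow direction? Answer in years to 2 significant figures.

With h = a·x + b·y + c and P-1 as origin, the differences give:
  (-100)·a + 95·b = -0.11
  (-165)·a + 60·b = -0.14
Eliminate b (×60 and ×95, subtract): 9675·a = 6.700 → a = ∂h/∂x = +0.0006925
Back-substitute: b = ∂h/∂y = -0.0004289.
|∇h| = √(0.0006925² + -0.0004289²) = 0.0008146
Seepage velocity v = K·i/n = 3.2 × 0.0008146 / 0.16 = 0.01629 m/day.
t = 750 / 0.01629 = 4.604e+04 days = 126 years.

130 years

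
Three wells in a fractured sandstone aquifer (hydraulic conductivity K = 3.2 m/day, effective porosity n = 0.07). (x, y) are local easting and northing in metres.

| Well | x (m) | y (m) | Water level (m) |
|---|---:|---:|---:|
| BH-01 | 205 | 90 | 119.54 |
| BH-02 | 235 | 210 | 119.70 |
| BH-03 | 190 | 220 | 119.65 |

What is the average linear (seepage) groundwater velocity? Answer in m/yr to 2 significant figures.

Differences from BH-01: to BH-02 (Δx, Δy, Δh) = (30, 120, +0.16); to BH-03 = (-15, 130, +0.11).
Solve a·Δx + b·Δy = Δh: det = 30·130 − (-15)·120 = 5700.
∂h/∂x = [(+0.16)·130 − (+0.11)·120] / 5700 = +0.001333
∂h/∂y = [30·(+0.11) − (-15)·(+0.16)] / 5700 = +0.0010000
|∇h| = √(0.001333² + 0.0010000²) = 0.001666
Seepage velocity v = K·i/n = 3.2 × 0.001666 / 0.07 = 0.07616 m/day = 27.82 m/yr.

28 m/yr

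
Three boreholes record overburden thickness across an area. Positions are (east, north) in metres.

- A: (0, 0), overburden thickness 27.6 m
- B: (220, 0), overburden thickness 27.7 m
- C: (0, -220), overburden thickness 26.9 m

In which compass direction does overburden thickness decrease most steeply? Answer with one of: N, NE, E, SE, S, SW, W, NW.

S

∂d/∂x = (27.7 − 27.6) / (220 − 0) = +0.0004545
∂d/∂y = (26.9 − 27.6) / (-220 − 0) = +0.003182
Steepest decrease is along −∇f = (-0.0004545 E, -0.003182 N) → south.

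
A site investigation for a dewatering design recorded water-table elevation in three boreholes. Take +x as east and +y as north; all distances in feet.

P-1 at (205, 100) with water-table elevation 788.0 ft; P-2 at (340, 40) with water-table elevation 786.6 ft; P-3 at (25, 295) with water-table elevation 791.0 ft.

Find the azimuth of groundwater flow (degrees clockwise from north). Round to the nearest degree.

With h = a·x + b·y + c and P-1 as origin, the differences give:
  135·a + (-60)·b = -1.4
  (-180)·a + 195·b = +3.0
Eliminate b (×195 and ×(-60), subtract): 15525·a = -93.00 → a = ∂h/∂x = -0.005990
Back-substitute: b = ∂h/∂y = +0.009855.
Flow direction (−∇h) has components (+0.005990 E, -0.009855 N).
Azimuth = atan2(E, N) = atan2(+0.005990, -0.009855) = 148.7° ≈ 149°.

149°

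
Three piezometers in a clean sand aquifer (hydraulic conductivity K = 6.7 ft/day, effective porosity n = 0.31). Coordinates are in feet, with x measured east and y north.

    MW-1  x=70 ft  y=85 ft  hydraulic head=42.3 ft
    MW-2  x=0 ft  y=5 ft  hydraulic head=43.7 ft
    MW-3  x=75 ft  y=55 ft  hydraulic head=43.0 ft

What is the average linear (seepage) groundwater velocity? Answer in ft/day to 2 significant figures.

Differences from MW-1: to MW-2 (Δx, Δy, Δh) = (-70, -80, +1.4); to MW-3 = (5, -30, +0.7).
Solve a·Δx + b·Δy = Δh: det = (-70)·(-30) − 5·(-80) = 2500.
∂h/∂x = [(+1.4)·(-30) − (+0.7)·(-80)] / 2500 = +0.005600
∂h/∂y = [(-70)·(+0.7) − 5·(+1.4)] / 2500 = -0.02240
|∇h| = √(0.005600² + -0.02240²) = 0.02309
Seepage velocity v = K·i/n = 6.7 × 0.02309 / 0.31 = 0.499 ft/day.

0.50 ft/day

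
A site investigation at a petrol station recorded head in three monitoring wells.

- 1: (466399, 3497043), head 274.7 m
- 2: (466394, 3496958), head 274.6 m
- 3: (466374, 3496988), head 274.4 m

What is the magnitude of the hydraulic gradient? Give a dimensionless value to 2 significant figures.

0.011

Differences from 1: to 2 (Δx, Δy, Δh) = (-5, -85, -0.1); to 3 = (-25, -55, -0.3).
Determinant of the coordinate differences = (-5)·(-55) − (-25)·(-85) = -1850.
∂h/∂x = [(-0.1)·(-55) − (-0.3)·(-85)] / -1850 = +0.01081
∂h/∂y = [(-5)·(-0.3) − (-25)·(-0.1)] / -1850 = +0.0005405
|∇h| = √(0.01081² + 0.0005405²) = 0.01082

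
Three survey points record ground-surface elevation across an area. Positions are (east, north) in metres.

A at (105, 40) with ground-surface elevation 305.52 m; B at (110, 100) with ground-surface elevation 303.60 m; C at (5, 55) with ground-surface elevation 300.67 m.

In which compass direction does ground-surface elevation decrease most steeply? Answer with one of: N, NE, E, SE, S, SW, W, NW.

NW

With z = a·x + b·y + c and A as origin, the differences give:
  5·a + 60·b = -1.92
  (-100)·a + 15·b = -4.85
Eliminate b (×15 and ×60, subtract): 6075·a = 262.200 → a = ∂z/∂x = +0.04316
Back-substitute: b = ∂z/∂y = -0.03560.
Steepest decrease is along −∇f = (-0.04316 E, +0.03560 N) → northwest.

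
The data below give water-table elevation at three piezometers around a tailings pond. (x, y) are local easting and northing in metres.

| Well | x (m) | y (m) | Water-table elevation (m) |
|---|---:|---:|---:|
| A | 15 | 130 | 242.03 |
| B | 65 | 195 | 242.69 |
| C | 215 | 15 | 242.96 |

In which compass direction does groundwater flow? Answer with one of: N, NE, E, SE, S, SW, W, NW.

Taking A as reference: B−A = (50, 65, +0.66); C−A = (200, -115, +0.93).
Solve a·Δx + b·Δy = Δh: det = 50·(-115) − 200·65 = -18750.
∂h/∂x = [(+0.66)·(-115) − (+0.93)·65] / -18750 = +0.007272
∂h/∂y = [50·(+0.93) − 200·(+0.66)] / -18750 = +0.004560
Flow = −∇h = (-0.007272 east, -0.004560 north), which points southwest.

SW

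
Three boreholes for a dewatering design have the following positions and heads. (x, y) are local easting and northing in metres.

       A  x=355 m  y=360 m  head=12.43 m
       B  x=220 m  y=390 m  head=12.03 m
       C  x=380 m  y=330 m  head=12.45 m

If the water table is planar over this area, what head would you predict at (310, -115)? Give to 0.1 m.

11.2 m

With h = a·x + b·y + c and A as origin, the differences give:
  (-135)·a + 30·b = -0.40
  25·a + (-30)·b = +0.02
Eliminate b (×(-30) and ×30, subtract): 3300·a = 11.400 → a = ∂h/∂x = +0.003455
Back-substitute: b = ∂h/∂y = +0.002212.
h(310, -115) = 12.43 + (+0.003455)·(-45) + (+0.002212)·(-475) = 12.43 -0.155 -1.051 = 11.224 m.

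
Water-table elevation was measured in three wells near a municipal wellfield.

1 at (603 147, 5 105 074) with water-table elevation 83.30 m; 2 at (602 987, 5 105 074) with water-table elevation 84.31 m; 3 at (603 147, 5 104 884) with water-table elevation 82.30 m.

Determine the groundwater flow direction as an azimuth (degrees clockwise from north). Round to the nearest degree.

130°

∂h/∂x = (84.31 − 83.30) / (602987 − 603147) = -0.006313
∂h/∂y = (82.30 − 83.30) / (5104884 − 5105074) = +0.005263
Flow direction (−∇h) has components (+0.006313 E, -0.005263 N).
Azimuth = atan2(E, N) = atan2(+0.006313, -0.005263) = 129.8° ≈ 130°.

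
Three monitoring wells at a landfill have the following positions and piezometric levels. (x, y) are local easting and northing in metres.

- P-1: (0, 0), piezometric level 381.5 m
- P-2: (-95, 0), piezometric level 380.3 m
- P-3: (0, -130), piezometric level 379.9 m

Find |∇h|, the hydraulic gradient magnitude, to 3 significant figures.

∂h/∂x = (380.3 − 381.5) / (-95 − 0) = +0.01263
∂h/∂y = (379.9 − 381.5) / (-130 − 0) = +0.01231
|∇h| = √(0.01263² + 0.01231²) = 0.01764

0.0176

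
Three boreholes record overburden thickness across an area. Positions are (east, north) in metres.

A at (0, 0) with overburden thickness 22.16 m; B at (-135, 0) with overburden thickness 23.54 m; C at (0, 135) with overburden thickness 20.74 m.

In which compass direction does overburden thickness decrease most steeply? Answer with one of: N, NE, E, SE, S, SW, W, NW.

NE

∂d/∂x = (23.54 − 22.16) / (-135 − 0) = -0.01022
∂d/∂y = (20.74 − 22.16) / (135 − 0) = -0.01052
Steepest decrease is along −∇f = (+0.01022 E, +0.01052 N) → northeast.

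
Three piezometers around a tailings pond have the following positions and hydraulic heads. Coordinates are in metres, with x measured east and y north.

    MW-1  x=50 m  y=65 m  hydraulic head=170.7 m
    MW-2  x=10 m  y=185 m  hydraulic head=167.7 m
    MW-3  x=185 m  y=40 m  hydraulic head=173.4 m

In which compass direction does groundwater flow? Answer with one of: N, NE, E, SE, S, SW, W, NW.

NW

With h = a·x + b·y + c and MW-1 as origin, the differences give:
  (-40)·a + 120·b = -3.0
  135·a + (-25)·b = +2.7
Eliminate b (×(-25) and ×120, subtract): -15200·a = -249.00 → a = ∂h/∂x = +0.01638
Back-substitute: b = ∂h/∂y = -0.01954.
Flow = −∇h = (-0.01638 east, +0.01954 north), which points northwest.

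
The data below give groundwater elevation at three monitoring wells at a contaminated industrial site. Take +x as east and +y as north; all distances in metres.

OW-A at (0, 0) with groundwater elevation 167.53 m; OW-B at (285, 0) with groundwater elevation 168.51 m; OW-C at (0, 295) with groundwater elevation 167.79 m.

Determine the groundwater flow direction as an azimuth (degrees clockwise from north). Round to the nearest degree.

∂h/∂x = (168.51 − 167.53) / (285 − 0) = +0.003439
∂h/∂y = (167.79 − 167.53) / (295 − 0) = +0.0008814
Flow direction (−∇h) has components (-0.003439 E, -0.0008814 N).
Azimuth = atan2(E, N) = atan2(-0.003439, -0.0008814) = 255.6° ≈ 256°.

256°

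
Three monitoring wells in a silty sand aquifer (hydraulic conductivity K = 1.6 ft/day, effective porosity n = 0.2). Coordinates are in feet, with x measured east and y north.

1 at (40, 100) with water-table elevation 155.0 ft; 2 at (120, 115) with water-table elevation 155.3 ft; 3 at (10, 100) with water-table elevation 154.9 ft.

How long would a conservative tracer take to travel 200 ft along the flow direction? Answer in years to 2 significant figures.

17 years

Three-point gradient (reference 1): Δ to 2 = (80, 15, +0.3), Δ to 3 = (-30, 0, -0.1).
∂h/∂x = +0.003333, ∂h/∂y = +0.002222 (det = 450).
|∇h| = √(0.003333² + 0.002222²) = 0.004006
Seepage velocity v = K·i/n = 1.6 × 0.004006 / 0.2 = 0.03205 ft/day.
t = 200 / 0.03205 = 6240 days = 17.1 years.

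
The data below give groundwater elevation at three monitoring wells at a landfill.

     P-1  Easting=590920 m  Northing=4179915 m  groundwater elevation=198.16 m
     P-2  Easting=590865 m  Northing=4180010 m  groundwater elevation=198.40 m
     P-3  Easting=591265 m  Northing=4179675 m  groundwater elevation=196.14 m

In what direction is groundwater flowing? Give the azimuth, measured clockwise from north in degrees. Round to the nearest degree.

078°

Differences from P-1: to P-2 (Δx, Δy, Δh) = (-55, 95, +0.24); to P-3 = (345, -240, -2.02).
Solve a·Δx + b·Δy = Δh: det = (-55)·(-240) − 345·95 = -19575.
∂h/∂x = [(+0.24)·(-240) − (-2.02)·95] / -19575 = -0.006861
∂h/∂y = [(-55)·(-2.02) − 345·(+0.24)] / -19575 = -0.001446
Flow direction (−∇h) has components (+0.006861 E, +0.001446 N).
Azimuth = atan2(E, N) = atan2(+0.006861, +0.001446) = 78.1° ≈ 078°.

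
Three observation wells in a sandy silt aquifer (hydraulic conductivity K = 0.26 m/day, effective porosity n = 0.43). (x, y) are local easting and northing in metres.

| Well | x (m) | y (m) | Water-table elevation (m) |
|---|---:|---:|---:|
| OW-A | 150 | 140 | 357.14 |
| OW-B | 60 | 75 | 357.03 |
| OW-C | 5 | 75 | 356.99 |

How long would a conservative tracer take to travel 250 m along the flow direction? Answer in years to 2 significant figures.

Taking OW-A as reference: OW-B−OW-A = (-90, -65, -0.11); OW-C−OW-A = (-145, -65, -0.15).
Determinant of the coordinate differences = (-90)·(-65) − (-145)·(-65) = -3575.
∂h/∂x = [(-0.11)·(-65) − (-0.15)·(-65)] / -3575 = +0.0007273
∂h/∂y = [(-90)·(-0.15) − (-145)·(-0.11)] / -3575 = +0.0006853
|∇h| = √(0.0007273² + 0.0006853²) = 0.0009993
Seepage velocity v = K·i/n = 0.26 × 0.0009993 / 0.43 = 0.0006042 m/day.
t = 250 / 0.0006042 = 4.138e+05 days = 1.13e+03 years.

1100 years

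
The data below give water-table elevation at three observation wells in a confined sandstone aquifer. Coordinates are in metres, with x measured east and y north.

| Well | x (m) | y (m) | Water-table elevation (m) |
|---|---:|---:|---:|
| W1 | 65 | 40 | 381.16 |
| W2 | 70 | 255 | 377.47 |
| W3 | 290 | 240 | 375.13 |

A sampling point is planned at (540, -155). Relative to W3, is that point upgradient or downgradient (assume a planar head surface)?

Differences from W1: to W2 (Δx, Δy, Δh) = (5, 215, -3.69); to W3 = (225, 200, -6.03).
Solve a·Δx + b·Δy = Δh: det = 5·200 − 225·215 = -47375.
∂h/∂x = [(-3.69)·200 − (-6.03)·215] / -47375 = -0.01179
∂h/∂y = [5·(-6.03) − 225·(-3.69)] / -47375 = -0.01689
Head at (540, -155) = 381.16 + (-0.01179)·(475) + (-0.01689)·(-195) = 378.85 m.
That is higher than the 375.13 m at W3, so the point is upgradient.

upgradient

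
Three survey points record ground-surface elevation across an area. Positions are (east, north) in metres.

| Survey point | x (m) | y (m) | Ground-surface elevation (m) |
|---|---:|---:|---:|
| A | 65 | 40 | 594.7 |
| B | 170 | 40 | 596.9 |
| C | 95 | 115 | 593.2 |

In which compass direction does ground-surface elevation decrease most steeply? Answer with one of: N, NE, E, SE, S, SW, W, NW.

Taking A as reference: B−A = (105, 0, +2.2); C−A = (30, 75, -1.5).
Determinant of the coordinate differences = 105·75 − 30·0 = 7875.
∂z/∂x = [(+2.2)·75 − (-1.5)·0] / 7875 = +0.02095
∂z/∂y = [105·(-1.5) − 30·(+2.2)] / 7875 = -0.02838
Steepest decrease is along −∇f = (-0.02095 E, +0.02838 N) → northwest.

NW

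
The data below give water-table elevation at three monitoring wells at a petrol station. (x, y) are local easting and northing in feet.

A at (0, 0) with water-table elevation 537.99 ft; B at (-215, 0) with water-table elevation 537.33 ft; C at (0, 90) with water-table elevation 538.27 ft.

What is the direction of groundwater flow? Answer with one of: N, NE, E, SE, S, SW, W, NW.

∂h/∂x = (537.33 − 537.99) / (-215 − 0) = +0.003070
∂h/∂y = (538.27 − 537.99) / (90 − 0) = +0.003111
Flow = −∇h = (-0.003070 east, -0.003111 north), which points southwest.

SW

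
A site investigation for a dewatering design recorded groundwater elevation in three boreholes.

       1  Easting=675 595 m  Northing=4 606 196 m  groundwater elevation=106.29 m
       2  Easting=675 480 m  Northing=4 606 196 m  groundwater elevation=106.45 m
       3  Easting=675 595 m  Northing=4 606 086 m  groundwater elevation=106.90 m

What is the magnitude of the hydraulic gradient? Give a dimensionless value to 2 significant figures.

0.0057

∂h/∂x = (106.45 − 106.29) / (675480 − 675595) = -0.001391
∂h/∂y = (106.90 − 106.29) / (4606086 − 4606196) = -0.005545
|∇h| = √(-0.001391² + -0.005545²) = 0.005717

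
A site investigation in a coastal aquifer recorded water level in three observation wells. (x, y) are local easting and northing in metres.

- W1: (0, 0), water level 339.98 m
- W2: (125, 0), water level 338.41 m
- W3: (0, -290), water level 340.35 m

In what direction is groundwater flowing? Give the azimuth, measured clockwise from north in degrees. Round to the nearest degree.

∂h/∂x = (338.41 − 339.98) / (125 − 0) = -0.01256
∂h/∂y = (340.35 − 339.98) / (-290 − 0) = -0.001276
Flow direction (−∇h) has components (+0.01256 E, +0.001276 N).
Azimuth = atan2(E, N) = atan2(+0.01256, +0.001276) = 84.2° ≈ 084°.

084°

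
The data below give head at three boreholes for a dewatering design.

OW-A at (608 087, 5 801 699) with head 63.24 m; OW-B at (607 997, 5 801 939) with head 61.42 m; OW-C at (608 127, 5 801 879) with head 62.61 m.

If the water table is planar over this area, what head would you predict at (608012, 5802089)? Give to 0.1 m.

60.8 m

Differences from OW-A: to OW-B (Δx, Δy, Δh) = (-90, 240, -1.82); to OW-C = (40, 180, -0.63).
Solve a·Δx + b·Δy = Δh: det = (-90)·180 − 40·240 = -25800.
∂h/∂x = [(-1.82)·180 − (-0.63)·240] / -25800 = +0.006837
∂h/∂y = [(-90)·(-0.63) − 40·(-1.82)] / -25800 = -0.005019
h(608012, 5802089) = 63.24 + (+0.006837)·(-75) + (-0.005019)·(390) = 63.24 -0.513 -1.958 = 60.770 m.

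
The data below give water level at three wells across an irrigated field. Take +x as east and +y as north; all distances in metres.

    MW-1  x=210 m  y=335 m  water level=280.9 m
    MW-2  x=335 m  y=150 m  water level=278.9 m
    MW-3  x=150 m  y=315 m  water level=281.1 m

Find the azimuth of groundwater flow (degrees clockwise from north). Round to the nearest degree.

With h = a·x + b·y + c and MW-1 as origin, the differences give:
  125·a + (-185)·b = -2.0
  (-60)·a + (-20)·b = +0.2
Eliminate b (×(-20) and ×(-185), subtract): -13600·a = 77.00 → a = ∂h/∂x = -0.005662
Back-substitute: b = ∂h/∂y = +0.006985.
Flow direction (−∇h) has components (+0.005662 E, -0.006985 N).
Azimuth = atan2(E, N) = atan2(+0.005662, -0.006985) = 141.0° ≈ 141°.

141°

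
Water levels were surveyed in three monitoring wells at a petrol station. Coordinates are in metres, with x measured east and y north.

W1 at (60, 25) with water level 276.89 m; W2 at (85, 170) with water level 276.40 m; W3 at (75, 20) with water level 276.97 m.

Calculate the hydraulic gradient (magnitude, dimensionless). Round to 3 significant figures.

0.00569

Taking W1 as reference: W2−W1 = (25, 145, -0.49); W3−W1 = (15, -5, +0.08).
Determinant of the coordinate differences = 25·(-5) − 15·145 = -2300.
∂h/∂x = [(-0.49)·(-5) − (+0.08)·145] / -2300 = +0.003978
∂h/∂y = [25·(+0.08) − 15·(-0.49)] / -2300 = -0.004065
|∇h| = √(0.003978² + -0.004065²) = 0.005688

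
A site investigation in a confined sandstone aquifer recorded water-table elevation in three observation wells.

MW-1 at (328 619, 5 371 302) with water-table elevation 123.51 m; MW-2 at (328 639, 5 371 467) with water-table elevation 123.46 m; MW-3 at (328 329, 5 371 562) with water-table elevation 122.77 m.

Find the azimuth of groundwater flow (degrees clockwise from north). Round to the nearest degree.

Taking MW-1 as reference: MW-2−MW-1 = (20, 165, -0.05); MW-3−MW-1 = (-290, 260, -0.74).
Solve a·Δx + b·Δy = Δh: det = 20·260 − (-290)·165 = 53050.
∂h/∂x = [(-0.05)·260 − (-0.74)·165] / 53050 = +0.002057
∂h/∂y = [20·(-0.74) − (-290)·(-0.05)] / 53050 = -0.0005523
Flow direction (−∇h) has components (-0.002057 E, +0.0005523 N).
Azimuth = atan2(E, N) = atan2(-0.002057, +0.0005523) = 285.0° ≈ 285°.

285°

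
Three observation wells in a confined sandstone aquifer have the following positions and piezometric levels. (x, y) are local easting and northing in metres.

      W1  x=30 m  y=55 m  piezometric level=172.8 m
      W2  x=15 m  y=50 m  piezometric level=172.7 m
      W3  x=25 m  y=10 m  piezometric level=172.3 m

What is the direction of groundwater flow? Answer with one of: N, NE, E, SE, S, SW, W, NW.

Taking W1 as reference: W2−W1 = (-15, -5, -0.1); W3−W1 = (-5, -45, -0.5).
Solve a·Δx + b·Δy = Δh: det = (-15)·(-45) − (-5)·(-5) = 650.
∂h/∂x = [(-0.1)·(-45) − (-0.5)·(-5)] / 650 = +0.003077
∂h/∂y = [(-15)·(-0.5) − (-5)·(-0.1)] / 650 = +0.01077
Flow = −∇h = (-0.003077 east, -0.01077 north), which points south.

S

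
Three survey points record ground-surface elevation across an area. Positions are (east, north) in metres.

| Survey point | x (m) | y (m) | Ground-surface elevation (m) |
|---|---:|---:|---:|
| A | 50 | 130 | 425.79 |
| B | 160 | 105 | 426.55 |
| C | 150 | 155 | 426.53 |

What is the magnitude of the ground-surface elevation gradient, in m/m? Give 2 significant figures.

0.0072 m/m

Taking A as reference: B−A = (110, -25, +0.76); C−A = (100, 25, +0.74).
Determinant of the coordinate differences = 110·25 − 100·(-25) = 5250.
∂z/∂x = [(+0.76)·25 − (+0.74)·(-25)] / 5250 = +0.007143
∂z/∂y = [110·(+0.74) − 100·(+0.76)] / 5250 = +0.001029
|∇f| = √(0.007143² + 0.001029²) = 0.007217 m/m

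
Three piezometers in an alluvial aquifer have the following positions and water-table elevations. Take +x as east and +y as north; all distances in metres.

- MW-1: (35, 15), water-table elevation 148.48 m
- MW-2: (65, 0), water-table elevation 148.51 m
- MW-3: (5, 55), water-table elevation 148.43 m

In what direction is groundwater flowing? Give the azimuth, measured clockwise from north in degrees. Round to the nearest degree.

323°

With h = a·x + b·y + c and MW-1 as origin, the differences give:
  30·a + (-15)·b = +0.03
  (-30)·a + 40·b = -0.05
Eliminate b (×40 and ×(-15), subtract): 750·a = 0.450 → a = ∂h/∂x = +0.0006000
Back-substitute: b = ∂h/∂y = -0.0008000.
Flow direction (−∇h) has components (-0.0006000 E, +0.0008000 N).
Azimuth = atan2(E, N) = atan2(-0.0006000, +0.0008000) = 323.1° ≈ 323°.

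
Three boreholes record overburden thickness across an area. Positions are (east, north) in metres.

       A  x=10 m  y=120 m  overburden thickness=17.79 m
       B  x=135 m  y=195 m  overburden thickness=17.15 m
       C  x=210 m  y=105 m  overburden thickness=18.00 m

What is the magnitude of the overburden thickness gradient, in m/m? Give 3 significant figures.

0.00915 m/m

Three-point gradient (reference A): Δ to B = (125, 75, -0.64), Δ to C = (200, -15, +0.21).
∂d/∂x = +0.0003644, ∂d/∂y = -0.009141 (det = -16875).
|∇f| = √(0.0003644² + -0.009141²) = 0.009148 m/m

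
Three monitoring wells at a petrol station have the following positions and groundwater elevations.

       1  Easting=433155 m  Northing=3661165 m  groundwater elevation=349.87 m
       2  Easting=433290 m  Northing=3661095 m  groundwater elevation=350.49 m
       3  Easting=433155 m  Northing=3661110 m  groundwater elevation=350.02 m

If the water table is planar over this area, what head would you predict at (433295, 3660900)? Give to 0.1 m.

351.0 m

With h = a·x + b·y + c and 1 as origin, the differences give:
  135·a + (-70)·b = +0.62
  0·a + (-55)·b = +0.15
Eliminate b (×(-55) and ×(-70), subtract): -7425·a = -23.600 → a = ∂h/∂x = +0.003178
Back-substitute: b = ∂h/∂y = -0.002727.
h(433295, 3660900) = 349.87 + (+0.003178)·(140) + (-0.002727)·(-265) = 349.87 +0.445 +0.723 = 351.038 m.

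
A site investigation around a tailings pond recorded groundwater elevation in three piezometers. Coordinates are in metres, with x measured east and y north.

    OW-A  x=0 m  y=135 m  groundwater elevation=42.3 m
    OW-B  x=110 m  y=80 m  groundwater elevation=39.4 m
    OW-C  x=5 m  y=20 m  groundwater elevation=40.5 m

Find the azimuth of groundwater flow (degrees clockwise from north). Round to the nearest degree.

Taking OW-A as reference: OW-B−OW-A = (110, -55, -2.9); OW-C−OW-A = (5, -115, -1.8).
Solve a·Δx + b·Δy = Δh: det = 110·(-115) − 5·(-55) = -12375.
∂h/∂x = [(-2.9)·(-115) − (-1.8)·(-55)] / -12375 = -0.01895
∂h/∂y = [110·(-1.8) − 5·(-2.9)] / -12375 = +0.01483
Flow direction (−∇h) has components (+0.01895 E, -0.01483 N).
Azimuth = atan2(E, N) = atan2(+0.01895, -0.01483) = 128.0° ≈ 128°.

128°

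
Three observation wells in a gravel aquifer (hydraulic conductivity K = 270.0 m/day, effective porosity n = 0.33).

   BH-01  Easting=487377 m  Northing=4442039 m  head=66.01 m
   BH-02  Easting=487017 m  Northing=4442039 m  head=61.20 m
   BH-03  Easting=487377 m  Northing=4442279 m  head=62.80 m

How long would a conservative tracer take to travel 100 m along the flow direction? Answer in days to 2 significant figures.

∂h/∂x = (61.20 − 66.01) / (487017 − 487377) = +0.01336
∂h/∂y = (62.80 − 66.01) / (4442279 − 4442039) = -0.01338
|∇h| = √(0.01336² + -0.01338²) = 0.01891
Seepage velocity v = K·i/n = 270.0 × 0.01891 / 0.33 = 15.47 m/day.
t = 100 / 15.47 = 6.464 days.

6.5 days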